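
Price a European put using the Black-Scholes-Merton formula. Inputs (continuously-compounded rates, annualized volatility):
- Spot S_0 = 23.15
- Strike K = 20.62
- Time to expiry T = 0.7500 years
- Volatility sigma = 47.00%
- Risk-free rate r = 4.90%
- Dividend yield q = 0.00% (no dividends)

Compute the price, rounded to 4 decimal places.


Answer: Price = 2.0691

Derivation:
d1 = (ln(S/K) + (r - q + 0.5*sigma^2) * T) / (sigma * sqrt(T)) = 0.57813842
d2 = d1 - sigma * sqrt(T) = 0.17110648
exp(-rT) = 0.96391708; exp(-qT) = 1.00000000
P = K * exp(-rT) * N(-d2) - S_0 * exp(-qT) * N(-d1)
N(-d1) = 0.28158534; N(-d2) = 0.43207002
P = 20.6200 * 0.96391708 * 0.43207002 - 23.1500 * 1.00000000 * 0.28158534 = 2.0691


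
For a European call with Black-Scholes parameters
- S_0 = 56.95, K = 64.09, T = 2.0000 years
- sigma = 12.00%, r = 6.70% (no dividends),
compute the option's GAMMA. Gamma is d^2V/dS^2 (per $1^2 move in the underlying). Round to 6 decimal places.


d1 = 0.1784581032; d2 = 0.0087524757
phi(d1) = 0.3926399752; exp(-qT) = 1.0000000000; exp(-rT) = 0.8745900646
Gamma = exp(-qT) * phi(d1) / (S * sigma * sqrt(T)) = 1.0000000000 * 0.3926399752 / (56.9500 * 0.1200 * 1.4142135624) = 0.040626

Answer: Gamma = 0.040626


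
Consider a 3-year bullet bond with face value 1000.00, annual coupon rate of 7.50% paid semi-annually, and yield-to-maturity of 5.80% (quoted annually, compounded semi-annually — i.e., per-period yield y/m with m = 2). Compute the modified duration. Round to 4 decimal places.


Answer: Modified duration = 2.6709

Derivation:
Coupon per period c = face * coupon_rate / m = 37.500000
Periods per year m = 2; per-period yield y/m = 0.029000
Number of cashflows N = 6
Cashflows (t years, CF_t, discount factor 1/(1+y/m)^(m*t), PV):
  t = 0.5000: CF_t = 37.500000, DF = 0.971817, PV = 36.443149
  t = 1.0000: CF_t = 37.500000, DF = 0.944429, PV = 35.416082
  t = 1.5000: CF_t = 37.500000, DF = 0.917812, PV = 34.417961
  t = 2.0000: CF_t = 37.500000, DF = 0.891946, PV = 33.447970
  t = 2.5000: CF_t = 37.500000, DF = 0.866808, PV = 32.505316
  t = 3.0000: CF_t = 1037.500000, DF = 0.842379, PV = 873.968655
Price P = sum_t PV_t = 1046.199134
First compute Macaulay numerator sum_t t * PV_t:
  t * PV_t at t = 0.5000: 18.221574
  t * PV_t at t = 1.0000: 35.416082
  t * PV_t at t = 1.5000: 51.626942
  t * PV_t at t = 2.0000: 66.895941
  t * PV_t at t = 2.5000: 81.263290
  t * PV_t at t = 3.0000: 2621.905965
Macaulay duration D = 2875.329794 / 1046.199134 = 2.748358
Modified duration = D / (1 + y/m) = 2.748358 / (1 + 0.029000) = 2.670902


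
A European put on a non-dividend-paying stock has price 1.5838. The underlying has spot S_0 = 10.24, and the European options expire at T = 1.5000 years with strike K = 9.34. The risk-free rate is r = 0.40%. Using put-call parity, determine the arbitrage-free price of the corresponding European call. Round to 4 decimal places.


Put-call parity: C - P = S_0 * exp(-qT) - K * exp(-rT).
S_0 * exp(-qT) = 10.2400 * 1.00000000 = 10.24000000
K * exp(-rT) = 9.3400 * 0.99401796 = 9.28412778
C = P + S*exp(-qT) - K*exp(-rT)
C = 1.5838 + 10.24000000 - 9.28412778 = 2.5397

Answer: Call price = 2.5397


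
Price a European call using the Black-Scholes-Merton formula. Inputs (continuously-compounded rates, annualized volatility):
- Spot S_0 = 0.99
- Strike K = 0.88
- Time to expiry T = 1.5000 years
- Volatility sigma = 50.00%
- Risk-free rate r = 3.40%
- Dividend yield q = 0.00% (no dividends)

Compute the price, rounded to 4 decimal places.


d1 = (ln(S/K) + (r - q + 0.5*sigma^2) * T) / (sigma * sqrt(T)) = 0.58180776
d2 = d1 - sigma * sqrt(T) = -0.03056467
exp(-rT) = 0.95027867; exp(-qT) = 1.00000000
C = S_0 * exp(-qT) * N(d1) - K * exp(-rT) * N(d2)
N(d1) = 0.71965191; N(d2) = 0.48780836
C = 0.9900 * 1.00000000 * 0.71965191 - 0.8800 * 0.95027867 * 0.48780836 = 0.3045

Answer: Price = 0.3045


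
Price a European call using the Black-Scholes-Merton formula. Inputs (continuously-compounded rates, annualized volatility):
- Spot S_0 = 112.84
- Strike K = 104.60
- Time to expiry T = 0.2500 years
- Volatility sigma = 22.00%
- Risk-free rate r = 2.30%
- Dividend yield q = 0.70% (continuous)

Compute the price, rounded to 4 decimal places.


Answer: Price = 10.2693

Derivation:
d1 = (ln(S/K) + (r - q + 0.5*sigma^2) * T) / (sigma * sqrt(T)) = 0.78070304
d2 = d1 - sigma * sqrt(T) = 0.67070304
exp(-rT) = 0.99426650; exp(-qT) = 0.99825153
C = S_0 * exp(-qT) * N(d1) - K * exp(-rT) * N(d2)
N(d1) = 0.78251141; N(d2) = 0.74879514
C = 112.8400 * 0.99825153 * 0.78251141 - 104.6000 * 0.99426650 * 0.74879514 = 10.2693


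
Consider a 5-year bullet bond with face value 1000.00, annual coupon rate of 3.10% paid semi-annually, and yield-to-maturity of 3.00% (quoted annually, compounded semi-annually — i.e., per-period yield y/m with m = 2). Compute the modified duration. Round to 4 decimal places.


Coupon per period c = face * coupon_rate / m = 15.500000
Periods per year m = 2; per-period yield y/m = 0.015000
Number of cashflows N = 10
Cashflows (t years, CF_t, discount factor 1/(1+y/m)^(m*t), PV):
  t = 0.5000: CF_t = 15.500000, DF = 0.985222, PV = 15.270936
  t = 1.0000: CF_t = 15.500000, DF = 0.970662, PV = 15.045257
  t = 1.5000: CF_t = 15.500000, DF = 0.956317, PV = 14.822913
  t = 2.0000: CF_t = 15.500000, DF = 0.942184, PV = 14.603856
  t = 2.5000: CF_t = 15.500000, DF = 0.928260, PV = 14.388035
  t = 3.0000: CF_t = 15.500000, DF = 0.914542, PV = 14.175404
  t = 3.5000: CF_t = 15.500000, DF = 0.901027, PV = 13.965915
  t = 4.0000: CF_t = 15.500000, DF = 0.887711, PV = 13.759522
  t = 4.5000: CF_t = 15.500000, DF = 0.874592, PV = 13.556180
  t = 5.0000: CF_t = 1015.500000, DF = 0.861667, PV = 875.023074
Price P = sum_t PV_t = 1004.611092
First compute Macaulay numerator sum_t t * PV_t:
  t * PV_t at t = 0.5000: 7.635468
  t * PV_t at t = 1.0000: 15.045257
  t * PV_t at t = 1.5000: 22.234370
  t * PV_t at t = 2.0000: 29.207711
  t * PV_t at t = 2.5000: 35.970088
  t * PV_t at t = 3.0000: 42.526212
  t * PV_t at t = 3.5000: 48.880703
  t * PV_t at t = 4.0000: 55.038090
  t * PV_t at t = 4.5000: 61.002809
  t * PV_t at t = 5.0000: 4375.115369
Macaulay duration D = 4692.656077 / 1004.611092 = 4.671117
Modified duration = D / (1 + y/m) = 4.671117 / (1 + 0.015000) = 4.602086

Answer: Modified duration = 4.6021


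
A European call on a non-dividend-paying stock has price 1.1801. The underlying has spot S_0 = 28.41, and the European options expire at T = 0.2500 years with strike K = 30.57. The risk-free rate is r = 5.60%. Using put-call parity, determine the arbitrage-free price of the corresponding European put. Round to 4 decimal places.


Put-call parity: C - P = S_0 * exp(-qT) - K * exp(-rT).
S_0 * exp(-qT) = 28.4100 * 1.00000000 = 28.41000000
K * exp(-rT) = 30.5700 * 0.98609754 = 30.14500193
P = C - S*exp(-qT) + K*exp(-rT)
P = 1.1801 - 28.41000000 + 30.14500193 = 2.9151

Answer: Put price = 2.9151


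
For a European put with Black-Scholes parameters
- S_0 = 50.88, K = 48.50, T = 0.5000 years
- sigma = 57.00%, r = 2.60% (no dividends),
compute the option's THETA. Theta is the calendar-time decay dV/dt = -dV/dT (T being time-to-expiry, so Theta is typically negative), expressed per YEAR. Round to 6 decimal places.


d1 = 0.3526381738; d2 = -0.0504126915
phi(d1) = 0.3748927200; exp(-qT) = 1.0000000000; exp(-rT) = 0.9870841350
Theta = -S*exp(-qT)*phi(d1)*sigma/(2*sqrt(T)) + r*K*exp(-rT)*N(-d2) - q*S*exp(-qT)*N(-d1)
N(-d1) = 0.3621798576; N(-d2) = 0.5201032385; sqrt(T) = 0.7071067812
Term 1 = -50.8800 * 1.0000000000 * 0.3748927200 * 0.5700 / (2 * 0.7071067812) = -7.6880104939
Term 2 = 0.0260 * 48.5000 * 0.9870841350 * 0.5201032385 = 0.6473793113
Term 3 = 0 (no dividend yield, q = 0)
Theta = -7.6880104939 + (0.6473793113) + (0.0000000000) = -7.040631

Answer: Theta = -7.040631


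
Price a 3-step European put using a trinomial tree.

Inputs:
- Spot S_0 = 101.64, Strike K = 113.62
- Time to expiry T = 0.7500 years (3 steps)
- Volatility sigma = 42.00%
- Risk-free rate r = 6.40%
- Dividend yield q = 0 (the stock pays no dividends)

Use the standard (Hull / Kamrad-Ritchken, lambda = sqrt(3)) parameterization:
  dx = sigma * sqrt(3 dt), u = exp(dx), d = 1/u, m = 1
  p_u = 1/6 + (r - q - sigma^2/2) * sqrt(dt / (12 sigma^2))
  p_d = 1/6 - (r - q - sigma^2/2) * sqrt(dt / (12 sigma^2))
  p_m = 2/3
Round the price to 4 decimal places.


dt = T/N = 0.250000; dx = sigma*sqrt(3*dt) = 0.363731
u = exp(dx) = 1.438687; d = 1/u = 0.695078
p_u = 0.158350, p_m = 0.666667, p_d = 0.174983
Discount per step: exp(-r*dt) = 0.984127
Stock lattice S(k, j) with j the centered position index:
  k=0: S(0,+0) = 101.6400
  k=1: S(1,-1) = 70.6478; S(1,+0) = 101.6400; S(1,+1) = 146.2281
  k=2: S(2,-2) = 49.1057; S(2,-1) = 70.6478; S(2,+0) = 101.6400; S(2,+1) = 146.2281; S(2,+2) = 210.3764
  k=3: S(3,-3) = 34.1323; S(3,-2) = 49.1057; S(3,-1) = 70.6478; S(3,+0) = 101.6400; S(3,+1) = 146.2281; S(3,+2) = 210.3764; S(3,+3) = 302.6658
Terminal payoffs V(N, j) = max(K - S_T, 0):
  V(3,-3) = 79.487666; V(3,-2) = 64.514266; V(3,-1) = 42.972234; V(3,+0) = 11.980000; V(3,+1) = 0.000000; V(3,+2) = 0.000000; V(3,+3) = 0.000000
Backward induction: V(k, j) = exp(-r*dt) * [p_u * V(k+1, j+1) + p_m * V(k+1, j) + p_d * V(k+1, j-1)]
  V(2,-2) = exp(-r*dt) * [p_u*42.972234 + p_m*64.514266 + p_d*79.487666] = 62.711720
  V(2,-1) = exp(-r*dt) * [p_u*11.980000 + p_m*42.972234 + p_d*64.514266] = 41.170087
  V(2,+0) = exp(-r*dt) * [p_u*0.000000 + p_m*11.980000 + p_d*42.972234] = 15.259965
  V(2,+1) = exp(-r*dt) * [p_u*0.000000 + p_m*0.000000 + p_d*11.980000] = 2.063026
  V(2,+2) = exp(-r*dt) * [p_u*0.000000 + p_m*0.000000 + p_d*0.000000] = 0.000000
  V(1,-1) = exp(-r*dt) * [p_u*15.259965 + p_m*41.170087 + p_d*62.711720] = 40.188455
  V(1,+0) = exp(-r*dt) * [p_u*2.063026 + p_m*15.259965 + p_d*41.170087] = 17.423055
  V(1,+1) = exp(-r*dt) * [p_u*0.000000 + p_m*2.063026 + p_d*15.259965] = 3.981374
  V(0,+0) = exp(-r*dt) * [p_u*3.981374 + p_m*17.423055 + p_d*40.188455] = 18.972133

Answer: Price = V(0,0) = 18.9721


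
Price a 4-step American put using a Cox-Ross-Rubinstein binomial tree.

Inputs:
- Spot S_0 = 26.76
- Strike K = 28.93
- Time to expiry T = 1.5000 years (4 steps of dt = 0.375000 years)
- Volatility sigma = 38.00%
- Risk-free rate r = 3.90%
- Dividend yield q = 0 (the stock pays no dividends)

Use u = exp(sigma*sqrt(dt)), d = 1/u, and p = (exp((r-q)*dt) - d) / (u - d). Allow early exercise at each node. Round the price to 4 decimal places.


Answer: Price = V(0,0) = 5.5882

Derivation:
dt = T/N = 0.375000
u = exp(sigma*sqrt(dt)) = 1.262005; d = 1/u = 0.792390
p = (exp((r-q)*dt) - d) / (u - d) = 0.473457
Discount per step: exp(-r*dt) = 0.985481
Stock lattice S(k, i) with i counting down-moves:
  k=0: S(0,0) = 26.7600
  k=1: S(1,0) = 33.7712; S(1,1) = 21.2044
  k=2: S(2,0) = 42.6195; S(2,1) = 26.7600; S(2,2) = 16.8021
  k=3: S(3,0) = 53.7860; S(3,1) = 33.7712; S(3,2) = 21.2044; S(3,3) = 13.3138
  k=4: S(4,0) = 67.8782; S(4,1) = 42.6195; S(4,2) = 26.7600; S(4,3) = 16.8021; S(4,4) = 10.5497
Terminal payoffs V(N, i) = max(K - S_T, 0):
  V(4,0) = 0.000000; V(4,1) = 0.000000; V(4,2) = 2.170000; V(4,3) = 12.127878; V(4,4) = 18.380250
Backward induction: V(k, i) = exp(-r*dt) * [p * V(k+1, i) + (1-p) * V(k+1, i+1)]; then take max(V_cont, immediate exercise) for American.
  V(3,0) = exp(-r*dt) * [p*0.000000 + (1-p)*0.000000] = 0.000000; exercise = 0.000000; V(3,0) = max -> 0.000000
  V(3,1) = exp(-r*dt) * [p*0.000000 + (1-p)*2.170000] = 1.126009; exercise = 0.000000; V(3,1) = max -> 1.126009
  V(3,2) = exp(-r*dt) * [p*2.170000 + (1-p)*12.127878] = 7.305620; exercise = 7.725642; V(3,2) = max -> 7.725642
  V(3,3) = exp(-r*dt) * [p*12.127878 + (1-p)*18.380250] = 15.196143; exercise = 15.616166; V(3,3) = max -> 15.616166
  V(2,0) = exp(-r*dt) * [p*0.000000 + (1-p)*1.126009] = 0.584284; exercise = 0.000000; V(2,0) = max -> 0.584284
  V(2,1) = exp(-r*dt) * [p*1.126009 + (1-p)*7.725642] = 4.534199; exercise = 2.170000; V(2,1) = max -> 4.534199
  V(2,2) = exp(-r*dt) * [p*7.725642 + (1-p)*15.616166] = 11.707856; exercise = 12.127878; V(2,2) = max -> 12.127878
  V(1,0) = exp(-r*dt) * [p*0.584284 + (1-p)*4.534199] = 2.625405; exercise = 0.000000; V(1,0) = max -> 2.625405
  V(1,1) = exp(-r*dt) * [p*4.534199 + (1-p)*12.127878] = 8.408716; exercise = 7.725642; V(1,1) = max -> 8.408716
  V(0,0) = exp(-r*dt) * [p*2.625405 + (1-p)*8.408716] = 5.588238; exercise = 2.170000; V(0,0) = max -> 5.588238


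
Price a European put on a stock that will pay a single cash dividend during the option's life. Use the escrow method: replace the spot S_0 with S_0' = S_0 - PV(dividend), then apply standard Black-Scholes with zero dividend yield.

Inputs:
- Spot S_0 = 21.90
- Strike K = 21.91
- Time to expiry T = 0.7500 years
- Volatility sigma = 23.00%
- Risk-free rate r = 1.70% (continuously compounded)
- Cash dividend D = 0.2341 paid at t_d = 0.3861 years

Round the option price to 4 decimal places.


Answer: Price = 1.7001

Derivation:
PV(D) = D * exp(-r * t_d) = 0.2341 * 0.99345779 = 0.23256847
S_0' = S_0 - PV(D) = 21.9000 - 0.23256847 = 21.66743153
d1 = (ln(S_0'/K) + (r + sigma^2/2)*T) / (sigma*sqrt(T)) = 0.10771161
d2 = d1 - sigma*sqrt(T) = -0.09147423
exp(-rT) = 0.98733094
N(-d1) = 0.45711223; N(-d2) = 0.53644211
P = K * exp(-rT) * N(-d2) - S_0' * N(-d1) = 21.9100 * 0.98733094 * 0.53644211 - 21.66743153 * 0.45711223 = 1.7001


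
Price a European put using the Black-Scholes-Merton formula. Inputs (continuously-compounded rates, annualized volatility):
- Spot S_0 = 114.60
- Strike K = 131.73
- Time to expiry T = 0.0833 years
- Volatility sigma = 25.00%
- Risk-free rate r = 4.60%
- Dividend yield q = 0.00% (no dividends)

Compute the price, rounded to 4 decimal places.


d1 = (ln(S/K) + (r - q + 0.5*sigma^2) * T) / (sigma * sqrt(T)) = -1.84149184
d2 = d1 - sigma * sqrt(T) = -1.91364619
exp(-rT) = 0.99617553; exp(-qT) = 1.00000000
P = K * exp(-rT) * N(-d2) - S_0 * exp(-qT) * N(-d1)
N(-d1) = 0.96722524; N(-d2) = 0.97216731
P = 131.7300 * 0.99617553 * 0.97216731 - 114.6000 * 1.00000000 * 0.96722524 = 16.7298

Answer: Price = 16.7298


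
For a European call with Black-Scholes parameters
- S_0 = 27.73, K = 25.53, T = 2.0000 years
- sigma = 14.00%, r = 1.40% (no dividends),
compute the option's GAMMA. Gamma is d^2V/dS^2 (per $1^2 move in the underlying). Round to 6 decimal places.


Answer: Gamma = 0.058523

Derivation:
d1 = 0.6579155260; d2 = 0.4599256273
phi(d1) = 0.3213048388; exp(-qT) = 1.0000000000; exp(-rT) = 0.9723883668
Gamma = exp(-qT) * phi(d1) / (S * sigma * sqrt(T)) = 1.0000000000 * 0.3213048388 / (27.7300 * 0.1400 * 1.4142135624) = 0.058523


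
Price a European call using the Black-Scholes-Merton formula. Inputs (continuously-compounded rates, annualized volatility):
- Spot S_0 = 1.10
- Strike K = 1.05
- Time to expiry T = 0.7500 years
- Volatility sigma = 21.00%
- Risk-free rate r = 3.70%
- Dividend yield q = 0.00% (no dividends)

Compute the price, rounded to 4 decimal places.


d1 = (ln(S/K) + (r - q + 0.5*sigma^2) * T) / (sigma * sqrt(T)) = 0.49931184
d2 = d1 - sigma * sqrt(T) = 0.31744651
exp(-rT) = 0.97263149; exp(-qT) = 1.00000000
C = S_0 * exp(-qT) * N(d1) - K * exp(-rT) * N(d2)
N(d1) = 0.69122014; N(d2) = 0.62454759
C = 1.1000 * 1.00000000 * 0.69122014 - 1.0500 * 0.97263149 * 0.62454759 = 0.1225

Answer: Price = 0.1225


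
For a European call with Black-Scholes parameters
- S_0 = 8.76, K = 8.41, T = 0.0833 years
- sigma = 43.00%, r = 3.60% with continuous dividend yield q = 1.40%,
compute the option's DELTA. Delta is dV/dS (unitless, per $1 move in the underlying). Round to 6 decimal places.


d1 = 0.4053657923; d2 = 0.2812603130
phi(d1) = 0.3674752733; exp(-qT) = 0.9988344797; exp(-rT) = 0.9970056919
N(d1) = 0.6573956741
Delta = exp(-qT) * N(d1) = 0.9988344797 * 0.6573956741 = 0.656629

Answer: Delta = 0.656629


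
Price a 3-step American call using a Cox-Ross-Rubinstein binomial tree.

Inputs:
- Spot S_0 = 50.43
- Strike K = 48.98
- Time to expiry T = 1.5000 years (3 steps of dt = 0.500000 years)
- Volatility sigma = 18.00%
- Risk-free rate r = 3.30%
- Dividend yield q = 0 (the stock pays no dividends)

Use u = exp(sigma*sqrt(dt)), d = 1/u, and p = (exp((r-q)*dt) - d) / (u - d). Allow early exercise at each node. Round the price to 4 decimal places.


dt = T/N = 0.500000
u = exp(sigma*sqrt(dt)) = 1.135734; d = 1/u = 0.880488
p = (exp((r-q)*dt) - d) / (u - d) = 0.533403
Discount per step: exp(-r*dt) = 0.983635
Stock lattice S(k, i) with i counting down-moves:
  k=0: S(0,0) = 50.4300
  k=1: S(1,0) = 57.2751; S(1,1) = 44.4030
  k=2: S(2,0) = 65.0493; S(2,1) = 50.4300; S(2,2) = 39.0963
  k=3: S(3,0) = 73.8787; S(3,1) = 57.2751; S(3,2) = 44.4030; S(3,3) = 34.4238
Terminal payoffs V(N, i) = max(S_T - K, 0):
  V(3,0) = 24.898651; V(3,1) = 8.295070; V(3,2) = 0.000000; V(3,3) = 0.000000
Backward induction: V(k, i) = exp(-r*dt) * [p * V(k+1, i) + (1-p) * V(k+1, i+1)]; then take max(V_cont, immediate exercise) for American.
  V(2,0) = exp(-r*dt) * [p*24.898651 + (1-p)*8.295070] = 16.870789; exercise = 16.069250; V(2,0) = max -> 16.870789
  V(2,1) = exp(-r*dt) * [p*8.295070 + (1-p)*0.000000] = 4.352206; exercise = 1.450000; V(2,1) = max -> 4.352206
  V(2,2) = exp(-r*dt) * [p*0.000000 + (1-p)*0.000000] = 0.000000; exercise = 0.000000; V(2,2) = max -> 0.000000
  V(1,0) = exp(-r*dt) * [p*16.870789 + (1-p)*4.352206] = 10.849157; exercise = 8.295070; V(1,0) = max -> 10.849157
  V(1,1) = exp(-r*dt) * [p*4.352206 + (1-p)*0.000000] = 2.283489; exercise = 0.000000; V(1,1) = max -> 2.283489
  V(0,0) = exp(-r*dt) * [p*10.849157 + (1-p)*2.283489] = 6.740303; exercise = 1.450000; V(0,0) = max -> 6.740303

Answer: Price = V(0,0) = 6.7403


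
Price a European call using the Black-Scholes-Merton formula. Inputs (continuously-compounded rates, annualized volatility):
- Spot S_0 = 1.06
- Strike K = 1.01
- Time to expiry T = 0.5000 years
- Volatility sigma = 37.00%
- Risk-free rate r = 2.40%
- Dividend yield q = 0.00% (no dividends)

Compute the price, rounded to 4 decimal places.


d1 = (ln(S/K) + (r - q + 0.5*sigma^2) * T) / (sigma * sqrt(T)) = 0.36136435
d2 = d1 - sigma * sqrt(T) = 0.09973484
exp(-rT) = 0.98807171; exp(-qT) = 1.00000000
C = S_0 * exp(-qT) * N(d1) - K * exp(-rT) * N(d2)
N(d1) = 0.64108645; N(d2) = 0.53972258
C = 1.0600 * 1.00000000 * 0.64108645 - 1.0100 * 0.98807171 * 0.53972258 = 0.1409

Answer: Price = 0.1409


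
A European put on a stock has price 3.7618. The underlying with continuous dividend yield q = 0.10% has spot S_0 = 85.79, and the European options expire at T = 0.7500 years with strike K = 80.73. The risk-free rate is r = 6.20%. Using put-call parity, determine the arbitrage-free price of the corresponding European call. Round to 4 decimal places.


Put-call parity: C - P = S_0 * exp(-qT) - K * exp(-rT).
S_0 * exp(-qT) = 85.7900 * 0.99925028 = 85.72568162
K * exp(-rT) = 80.7300 * 0.95456456 = 77.06199697
C = P + S*exp(-qT) - K*exp(-rT)
C = 3.7618 + 85.72568162 - 77.06199697 = 12.4255

Answer: Call price = 12.4255


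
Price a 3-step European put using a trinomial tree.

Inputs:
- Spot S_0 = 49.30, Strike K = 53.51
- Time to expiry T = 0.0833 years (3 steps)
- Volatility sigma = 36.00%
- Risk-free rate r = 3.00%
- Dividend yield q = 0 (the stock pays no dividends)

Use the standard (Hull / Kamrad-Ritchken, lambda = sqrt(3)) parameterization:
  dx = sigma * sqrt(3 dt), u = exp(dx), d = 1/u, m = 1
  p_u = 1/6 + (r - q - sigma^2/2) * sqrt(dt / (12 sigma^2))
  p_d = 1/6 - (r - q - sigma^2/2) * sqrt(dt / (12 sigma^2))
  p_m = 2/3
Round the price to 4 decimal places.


Answer: Price = V(0,0) = 4.7830

Derivation:
dt = T/N = 0.027767; dx = sigma*sqrt(3*dt) = 0.103902
u = exp(dx) = 1.109492; d = 1/u = 0.901313
p_u = 0.162017, p_m = 0.666667, p_d = 0.171317
Discount per step: exp(-r*dt) = 0.999167
Stock lattice S(k, j) with j the centered position index:
  k=0: S(0,+0) = 49.3000
  k=1: S(1,-1) = 44.4347; S(1,+0) = 49.3000; S(1,+1) = 54.6980
  k=2: S(2,-2) = 40.0496; S(2,-1) = 44.4347; S(2,+0) = 49.3000; S(2,+1) = 54.6980; S(2,+2) = 60.6869
  k=3: S(3,-3) = 36.0973; S(3,-2) = 40.0496; S(3,-1) = 44.4347; S(3,+0) = 49.3000; S(3,+1) = 54.6980; S(3,+2) = 60.6869; S(3,+3) = 67.3317
Terminal payoffs V(N, j) = max(K - S_T, 0):
  V(3,-3) = 17.412728; V(3,-2) = 13.460365; V(3,-1) = 9.075250; V(3,+0) = 4.210000; V(3,+1) = 0.000000; V(3,+2) = 0.000000; V(3,+3) = 0.000000
Backward induction: V(k, j) = exp(-r*dt) * [p_u * V(k+1, j+1) + p_m * V(k+1, j) + p_d * V(k+1, j-1)]
  V(2,-2) = exp(-r*dt) * [p_u*9.075250 + p_m*13.460365 + p_d*17.412728] = 13.415829
  V(2,-1) = exp(-r*dt) * [p_u*4.210000 + p_m*9.075250 + p_d*13.460365] = 9.030716
  V(2,+0) = exp(-r*dt) * [p_u*0.000000 + p_m*4.210000 + p_d*9.075250] = 4.357776
  V(2,+1) = exp(-r*dt) * [p_u*0.000000 + p_m*0.000000 + p_d*4.210000] = 0.720642
  V(2,+2) = exp(-r*dt) * [p_u*0.000000 + p_m*0.000000 + p_d*0.000000] = 0.000000
  V(1,-1) = exp(-r*dt) * [p_u*4.357776 + p_m*9.030716 + p_d*13.415829] = 9.017349
  V(1,+0) = exp(-r*dt) * [p_u*0.720642 + p_m*4.357776 + p_d*9.030716] = 4.565247
  V(1,+1) = exp(-r*dt) * [p_u*0.000000 + p_m*0.720642 + p_d*4.357776] = 1.225966
  V(0,+0) = exp(-r*dt) * [p_u*1.225966 + p_m*4.565247 + p_d*9.017349] = 4.782961


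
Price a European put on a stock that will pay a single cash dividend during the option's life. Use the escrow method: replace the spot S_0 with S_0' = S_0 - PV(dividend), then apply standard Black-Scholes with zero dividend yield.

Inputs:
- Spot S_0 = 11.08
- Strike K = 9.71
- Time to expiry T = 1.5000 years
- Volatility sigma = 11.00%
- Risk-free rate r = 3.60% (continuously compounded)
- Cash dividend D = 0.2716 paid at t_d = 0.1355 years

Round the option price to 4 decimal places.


Answer: Price = 0.0757

Derivation:
PV(D) = D * exp(-r * t_d) = 0.2716 * 0.99513388 = 0.27027836
S_0' = S_0 - PV(D) = 11.0800 - 0.27027836 = 10.80972164
d1 = (ln(S_0'/K) + (r + sigma^2/2)*T) / (sigma*sqrt(T)) = 1.26456466
d2 = d1 - sigma*sqrt(T) = 1.12984272
exp(-rT) = 0.94743211
N(-d1) = 0.10301371; N(-d2) = 0.12927125
P = K * exp(-rT) * N(-d2) - S_0' * N(-d1) = 9.7100 * 0.94743211 * 0.12927125 - 10.80972164 * 0.10301371 = 0.0757


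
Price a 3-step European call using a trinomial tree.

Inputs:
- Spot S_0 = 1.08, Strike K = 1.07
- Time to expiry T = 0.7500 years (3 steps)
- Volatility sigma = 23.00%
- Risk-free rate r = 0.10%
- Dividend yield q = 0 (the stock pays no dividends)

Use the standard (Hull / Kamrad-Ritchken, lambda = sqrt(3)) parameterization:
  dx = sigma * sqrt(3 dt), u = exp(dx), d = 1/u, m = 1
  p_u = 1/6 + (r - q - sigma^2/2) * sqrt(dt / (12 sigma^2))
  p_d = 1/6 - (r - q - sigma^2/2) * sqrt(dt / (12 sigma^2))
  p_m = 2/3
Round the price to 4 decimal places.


dt = T/N = 0.250000; dx = sigma*sqrt(3*dt) = 0.199186
u = exp(dx) = 1.220409; d = 1/u = 0.819398
p_u = 0.150695, p_m = 0.666667, p_d = 0.182638
Discount per step: exp(-r*dt) = 0.999750
Stock lattice S(k, j) with j the centered position index:
  k=0: S(0,+0) = 1.0800
  k=1: S(1,-1) = 0.8849; S(1,+0) = 1.0800; S(1,+1) = 1.3180
  k=2: S(2,-2) = 0.7251; S(2,-1) = 0.8849; S(2,+0) = 1.0800; S(2,+1) = 1.3180; S(2,+2) = 1.6085
  k=3: S(3,-3) = 0.5942; S(3,-2) = 0.7251; S(3,-1) = 0.8849; S(3,+0) = 1.0800; S(3,+1) = 1.3180; S(3,+2) = 1.6085; S(3,+3) = 1.9631
Terminal payoffs V(N, j) = max(S_T - K, 0):
  V(3,-3) = 0.000000; V(3,-2) = 0.000000; V(3,-1) = 0.000000; V(3,+0) = 0.010000; V(3,+1) = 0.248041; V(3,+2) = 0.538549; V(3,+3) = 0.893088
Backward induction: V(k, j) = exp(-r*dt) * [p_u * V(k+1, j+1) + p_m * V(k+1, j) + p_d * V(k+1, j-1)]
  V(2,-2) = exp(-r*dt) * [p_u*0.000000 + p_m*0.000000 + p_d*0.000000] = 0.000000
  V(2,-1) = exp(-r*dt) * [p_u*0.010000 + p_m*0.000000 + p_d*0.000000] = 0.001507
  V(2,+0) = exp(-r*dt) * [p_u*0.248041 + p_m*0.010000 + p_d*0.000000] = 0.044034
  V(2,+1) = exp(-r*dt) * [p_u*0.538549 + p_m*0.248041 + p_d*0.010000] = 0.248282
  V(2,+2) = exp(-r*dt) * [p_u*0.893088 + p_m*0.538549 + p_d*0.248041] = 0.538784
  V(1,-1) = exp(-r*dt) * [p_u*0.044034 + p_m*0.001507 + p_d*0.000000] = 0.007638
  V(1,+0) = exp(-r*dt) * [p_u*0.248282 + p_m*0.044034 + p_d*0.001507] = 0.067030
  V(1,+1) = exp(-r*dt) * [p_u*0.538784 + p_m*0.248282 + p_d*0.044034] = 0.254692
  V(0,+0) = exp(-r*dt) * [p_u*0.254692 + p_m*0.067030 + p_d*0.007638] = 0.084441

Answer: Price = V(0,0) = 0.0844


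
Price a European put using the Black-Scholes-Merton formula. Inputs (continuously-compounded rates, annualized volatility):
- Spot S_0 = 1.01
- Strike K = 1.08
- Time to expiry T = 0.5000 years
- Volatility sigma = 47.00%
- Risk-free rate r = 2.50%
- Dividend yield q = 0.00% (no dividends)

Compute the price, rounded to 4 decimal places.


d1 = (ln(S/K) + (r - q + 0.5*sigma^2) * T) / (sigma * sqrt(T)) = 0.00214927
d2 = d1 - sigma * sqrt(T) = -0.33019091
exp(-rT) = 0.98757780; exp(-qT) = 1.00000000
P = K * exp(-rT) * N(-d2) - S_0 * exp(-qT) * N(-d1)
N(-d1) = 0.49914256; N(-d2) = 0.62937214
P = 1.0800 * 0.98757780 * 0.62937214 - 1.0100 * 1.00000000 * 0.49914256 = 0.1671

Answer: Price = 0.1671


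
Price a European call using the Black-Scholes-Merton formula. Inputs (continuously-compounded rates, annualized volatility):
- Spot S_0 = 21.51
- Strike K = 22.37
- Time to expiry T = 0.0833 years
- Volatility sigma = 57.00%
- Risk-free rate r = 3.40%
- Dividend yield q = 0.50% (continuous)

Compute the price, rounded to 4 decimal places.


Answer: Price = 1.0688

Derivation:
d1 = (ln(S/K) + (r - q + 0.5*sigma^2) * T) / (sigma * sqrt(T)) = -0.14135783
d2 = d1 - sigma * sqrt(T) = -0.30586974
exp(-rT) = 0.99717181; exp(-qT) = 0.99958359
C = S_0 * exp(-qT) * N(d1) - K * exp(-rT) * N(d2)
N(d1) = 0.44379363; N(d2) = 0.37985191
C = 21.5100 * 0.99958359 * 0.44379363 - 22.3700 * 0.99717181 * 0.37985191 = 1.0688


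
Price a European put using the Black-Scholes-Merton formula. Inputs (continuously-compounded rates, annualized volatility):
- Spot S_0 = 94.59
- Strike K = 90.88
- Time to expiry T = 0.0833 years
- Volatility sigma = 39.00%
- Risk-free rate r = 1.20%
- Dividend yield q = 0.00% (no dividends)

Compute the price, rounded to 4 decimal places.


Answer: Price = 2.5324

Derivation:
d1 = (ln(S/K) + (r - q + 0.5*sigma^2) * T) / (sigma * sqrt(T)) = 0.42062938
d2 = d1 - sigma * sqrt(T) = 0.30806859
exp(-rT) = 0.99900090; exp(-qT) = 1.00000000
P = K * exp(-rT) * N(-d2) - S_0 * exp(-qT) * N(-d1)
N(-d1) = 0.33701287; N(-d2) = 0.37901507
P = 90.8800 * 0.99900090 * 0.37901507 - 94.5900 * 1.00000000 * 0.33701287 = 2.5324


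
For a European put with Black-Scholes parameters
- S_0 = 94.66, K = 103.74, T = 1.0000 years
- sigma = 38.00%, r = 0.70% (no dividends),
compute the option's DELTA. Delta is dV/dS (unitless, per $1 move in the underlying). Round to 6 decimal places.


d1 = -0.0326216959; d2 = -0.4126216959
phi(d1) = 0.3987300647; exp(-qT) = 1.0000000000; exp(-rT) = 0.9930244429
N(-d1) = 0.5130118659
Delta = -exp(-qT) * N(-d1) = -1.0000000000 * 0.5130118659 = -0.513012

Answer: Delta = -0.513012


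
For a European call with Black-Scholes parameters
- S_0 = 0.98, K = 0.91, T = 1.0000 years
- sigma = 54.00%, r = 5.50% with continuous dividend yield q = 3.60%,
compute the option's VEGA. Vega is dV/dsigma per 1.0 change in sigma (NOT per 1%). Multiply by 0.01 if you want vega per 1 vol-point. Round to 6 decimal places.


d1 = 0.4424221707; d2 = -0.0975778293
phi(d1) = 0.3617480797; exp(-qT) = 0.9646402935; exp(-rT) = 0.9464851480
Vega = S * exp(-qT) * phi(d1) * sqrt(T) = 0.9800 * 0.9646402935 * 0.3617480797 * 1.0000000000 = 0.341978

Answer: Vega = 0.341978


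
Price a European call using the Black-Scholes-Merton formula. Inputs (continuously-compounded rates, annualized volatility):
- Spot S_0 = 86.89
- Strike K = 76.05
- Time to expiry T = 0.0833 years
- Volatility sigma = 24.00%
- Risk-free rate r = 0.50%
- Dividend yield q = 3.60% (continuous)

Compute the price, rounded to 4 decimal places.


Answer: Price = 10.6758

Derivation:
d1 = (ln(S/K) + (r - q + 0.5*sigma^2) * T) / (sigma * sqrt(T)) = 1.92106509
d2 = d1 - sigma * sqrt(T) = 1.85179692
exp(-rT) = 0.99958359; exp(-qT) = 0.99700569
C = S_0 * exp(-qT) * N(d1) - K * exp(-rT) * N(d2)
N(d1) = 0.97263825; N(d2) = 0.96797250
C = 86.8900 * 0.99700569 * 0.97263825 - 76.0500 * 0.99958359 * 0.96797250 = 10.6758


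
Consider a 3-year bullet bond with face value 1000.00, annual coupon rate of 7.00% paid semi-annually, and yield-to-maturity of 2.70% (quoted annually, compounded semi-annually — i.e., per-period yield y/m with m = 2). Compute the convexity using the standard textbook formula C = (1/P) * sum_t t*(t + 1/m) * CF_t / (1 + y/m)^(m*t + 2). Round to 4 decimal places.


Answer: Convexity = 9.1951

Derivation:
Coupon per period c = face * coupon_rate / m = 35.000000
Periods per year m = 2; per-period yield y/m = 0.013500
Number of cashflows N = 6
Cashflows (t years, CF_t, discount factor 1/(1+y/m)^(m*t), PV):
  t = 0.5000: CF_t = 35.000000, DF = 0.986680, PV = 34.533794
  t = 1.0000: CF_t = 35.000000, DF = 0.973537, PV = 34.073798
  t = 1.5000: CF_t = 35.000000, DF = 0.960569, PV = 33.619928
  t = 2.0000: CF_t = 35.000000, DF = 0.947774, PV = 33.172105
  t = 2.5000: CF_t = 35.000000, DF = 0.935150, PV = 32.730247
  t = 3.0000: CF_t = 1035.000000, DF = 0.922694, PV = 954.987818
Price P = sum_t PV_t = 1123.117689
Convexity numerator sum_t t*(t + 1/m) * CF_t / (1+y/m)^(m*t + 2):
  t = 0.5000: term = 16.809964
  t = 1.0000: term = 49.758158
  t = 1.5000: term = 98.190740
  t = 2.0000: term = 161.471370
  t = 2.5000: term = 238.980814
  t = 3.0000: term = 9762.018461
Convexity = (1/P) * sum = 10327.229508 / 1123.117689 = 9.195145


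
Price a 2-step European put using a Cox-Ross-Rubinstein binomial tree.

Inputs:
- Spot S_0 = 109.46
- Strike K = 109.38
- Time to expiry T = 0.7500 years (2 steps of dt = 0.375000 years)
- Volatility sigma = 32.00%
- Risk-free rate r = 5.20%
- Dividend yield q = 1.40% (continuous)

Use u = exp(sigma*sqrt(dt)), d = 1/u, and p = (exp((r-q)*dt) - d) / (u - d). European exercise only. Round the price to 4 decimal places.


Answer: Price = V(0,0) = 8.9434

Derivation:
dt = T/N = 0.375000
u = exp(sigma*sqrt(dt)) = 1.216477; d = 1/u = 0.822046
p = (exp((r-q)*dt) - d) / (u - d) = 0.487553
Discount per step: exp(-r*dt) = 0.980689
Stock lattice S(k, i) with i counting down-moves:
  k=0: S(0,0) = 109.4600
  k=1: S(1,0) = 133.1556; S(1,1) = 89.9811
  k=2: S(2,0) = 161.9808; S(2,1) = 109.4600; S(2,2) = 73.9686
Terminal payoffs V(N, i) = max(K - S_T, 0):
  V(2,0) = 0.000000; V(2,1) = 0.000000; V(2,2) = 35.411389
Backward induction: V(k, i) = exp(-r*dt) * [p * V(k+1, i) + (1-p) * V(k+1, i+1)].
  V(1,0) = exp(-r*dt) * [p*0.000000 + (1-p)*0.000000] = 0.000000
  V(1,1) = exp(-r*dt) * [p*0.000000 + (1-p)*35.411389] = 17.796033
  V(0,0) = exp(-r*dt) * [p*0.000000 + (1-p)*17.796033] = 8.943416


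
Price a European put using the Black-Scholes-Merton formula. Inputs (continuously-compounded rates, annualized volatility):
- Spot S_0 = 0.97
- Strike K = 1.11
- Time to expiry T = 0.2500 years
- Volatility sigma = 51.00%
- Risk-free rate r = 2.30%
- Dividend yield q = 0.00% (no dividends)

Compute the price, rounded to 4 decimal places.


Answer: Price = 0.1851

Derivation:
d1 = (ln(S/K) + (r - q + 0.5*sigma^2) * T) / (sigma * sqrt(T)) = -0.37865381
d2 = d1 - sigma * sqrt(T) = -0.63365381
exp(-rT) = 0.99426650; exp(-qT) = 1.00000000
P = K * exp(-rT) * N(-d2) - S_0 * exp(-qT) * N(-d1)
N(-d1) = 0.64752752; N(-d2) = 0.73684661
P = 1.1100 * 0.99426650 * 0.73684661 - 0.9700 * 1.00000000 * 0.64752752 = 0.1851


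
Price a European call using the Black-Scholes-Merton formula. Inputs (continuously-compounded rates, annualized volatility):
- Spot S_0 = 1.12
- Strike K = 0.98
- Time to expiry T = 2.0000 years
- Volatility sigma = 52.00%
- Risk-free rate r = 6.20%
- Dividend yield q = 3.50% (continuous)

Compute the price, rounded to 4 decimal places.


Answer: Price = 0.3717

Derivation:
d1 = (ln(S/K) + (r - q + 0.5*sigma^2) * T) / (sigma * sqrt(T)) = 0.62270460
d2 = d1 - sigma * sqrt(T) = -0.11268645
exp(-rT) = 0.88337984; exp(-qT) = 0.93239382
C = S_0 * exp(-qT) * N(d1) - K * exp(-rT) * N(d2)
N(d1) = 0.73326067; N(d2) = 0.45513957
C = 1.1200 * 0.93239382 * 0.73326067 - 0.9800 * 0.88337984 * 0.45513957 = 0.3717


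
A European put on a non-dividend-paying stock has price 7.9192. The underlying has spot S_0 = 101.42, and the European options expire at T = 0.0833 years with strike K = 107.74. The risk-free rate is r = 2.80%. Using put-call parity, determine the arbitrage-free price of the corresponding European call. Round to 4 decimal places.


Put-call parity: C - P = S_0 * exp(-qT) - K * exp(-rT).
S_0 * exp(-qT) = 101.4200 * 1.00000000 = 101.42000000
K * exp(-rT) = 107.7400 * 0.99767032 = 107.48900005
C = P + S*exp(-qT) - K*exp(-rT)
C = 7.9192 + 101.42000000 - 107.48900005 = 1.8502

Answer: Call price = 1.8502


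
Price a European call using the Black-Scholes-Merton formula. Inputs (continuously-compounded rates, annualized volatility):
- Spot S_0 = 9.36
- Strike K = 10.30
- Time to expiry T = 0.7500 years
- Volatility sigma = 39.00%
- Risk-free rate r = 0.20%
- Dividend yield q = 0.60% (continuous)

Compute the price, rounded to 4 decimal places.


d1 = (ln(S/K) + (r - q + 0.5*sigma^2) * T) / (sigma * sqrt(T)) = -0.12334897
d2 = d1 - sigma * sqrt(T) = -0.46109888
exp(-rT) = 0.99850112; exp(-qT) = 0.99551011
C = S_0 * exp(-qT) * N(d1) - K * exp(-rT) * N(d2)
N(d1) = 0.45091538; N(d2) = 0.32236383
C = 9.3600 * 0.99551011 * 0.45091538 - 10.3000 * 0.99850112 * 0.32236383 = 0.8862

Answer: Price = 0.8862


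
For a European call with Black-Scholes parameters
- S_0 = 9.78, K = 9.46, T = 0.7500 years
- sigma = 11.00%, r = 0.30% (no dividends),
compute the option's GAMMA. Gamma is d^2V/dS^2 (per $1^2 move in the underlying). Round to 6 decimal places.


Answer: Gamma = 0.391975

Derivation:
d1 = 0.4204642665; d2 = 0.3252014721
phi(d1) = 0.3651914169; exp(-qT) = 1.0000000000; exp(-rT) = 0.9977525294
Gamma = exp(-qT) * phi(d1) / (S * sigma * sqrt(T)) = 1.0000000000 * 0.3651914169 / (9.7800 * 0.1100 * 0.8660254038) = 0.391975


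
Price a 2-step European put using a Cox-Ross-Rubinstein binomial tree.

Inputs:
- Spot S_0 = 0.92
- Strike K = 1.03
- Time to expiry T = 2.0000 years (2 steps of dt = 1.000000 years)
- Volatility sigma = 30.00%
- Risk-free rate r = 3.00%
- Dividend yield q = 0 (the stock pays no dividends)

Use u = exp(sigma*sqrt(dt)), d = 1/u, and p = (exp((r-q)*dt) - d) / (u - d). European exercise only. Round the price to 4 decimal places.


Answer: Price = V(0,0) = 0.1877

Derivation:
dt = T/N = 1.000000
u = exp(sigma*sqrt(dt)) = 1.349859; d = 1/u = 0.740818
p = (exp((r-q)*dt) - d) / (u - d) = 0.475562
Discount per step: exp(-r*dt) = 0.970446
Stock lattice S(k, i) with i counting down-moves:
  k=0: S(0,0) = 0.9200
  k=1: S(1,0) = 1.2419; S(1,1) = 0.6816
  k=2: S(2,0) = 1.6763; S(2,1) = 0.9200; S(2,2) = 0.5049
Terminal payoffs V(N, i) = max(K - S_T, 0):
  V(2,0) = 0.000000; V(2,1) = 0.110000; V(2,2) = 0.525093
Backward induction: V(k, i) = exp(-r*dt) * [p * V(k+1, i) + (1-p) * V(k+1, i+1)].
  V(1,0) = exp(-r*dt) * [p*0.000000 + (1-p)*0.110000] = 0.055983
  V(1,1) = exp(-r*dt) * [p*0.110000 + (1-p)*0.525093] = 0.318006
  V(0,0) = exp(-r*dt) * [p*0.055983 + (1-p)*0.318006] = 0.187682


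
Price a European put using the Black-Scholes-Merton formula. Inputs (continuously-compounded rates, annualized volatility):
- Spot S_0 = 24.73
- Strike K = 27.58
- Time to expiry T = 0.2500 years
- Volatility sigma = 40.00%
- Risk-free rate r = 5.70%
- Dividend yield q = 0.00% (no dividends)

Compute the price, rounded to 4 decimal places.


Answer: Price = 3.5249

Derivation:
d1 = (ln(S/K) + (r - q + 0.5*sigma^2) * T) / (sigma * sqrt(T)) = -0.37411895
d2 = d1 - sigma * sqrt(T) = -0.57411895
exp(-rT) = 0.98585105; exp(-qT) = 1.00000000
P = K * exp(-rT) * N(-d2) - S_0 * exp(-qT) * N(-d1)
N(-d1) = 0.64584209; N(-d2) = 0.71705635
P = 27.5800 * 0.98585105 * 0.71705635 - 24.7300 * 1.00000000 * 0.64584209 = 3.5249


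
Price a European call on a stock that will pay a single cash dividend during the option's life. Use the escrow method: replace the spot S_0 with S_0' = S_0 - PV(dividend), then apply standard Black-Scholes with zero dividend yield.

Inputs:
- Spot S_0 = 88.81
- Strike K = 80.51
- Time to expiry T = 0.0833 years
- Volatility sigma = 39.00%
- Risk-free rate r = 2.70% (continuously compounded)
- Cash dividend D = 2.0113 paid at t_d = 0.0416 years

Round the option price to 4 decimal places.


Answer: Price = 7.8402

Derivation:
PV(D) = D * exp(-r * t_d) = 2.0113 * 0.99887743 = 2.00904218
S_0' = S_0 - PV(D) = 88.8100 - 2.00904218 = 86.80095782
d1 = (ln(S_0'/K) + (r + sigma^2/2)*T) / (sigma*sqrt(T)) = 0.74466718
d2 = d1 - sigma*sqrt(T) = 0.63210640
exp(-rT) = 0.99775343
N(d1) = 0.77176353; N(d2) = 0.73634132
C = S_0' * N(d1) - K * exp(-rT) * N(d2) = 86.80095782 * 0.77176353 - 80.5100 * 0.99775343 * 0.73634132 = 7.8402


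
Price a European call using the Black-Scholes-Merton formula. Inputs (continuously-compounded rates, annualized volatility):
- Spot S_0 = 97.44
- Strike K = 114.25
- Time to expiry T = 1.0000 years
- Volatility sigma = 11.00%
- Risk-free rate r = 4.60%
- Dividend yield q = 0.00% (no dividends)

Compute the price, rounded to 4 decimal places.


Answer: Price = 0.8937

Derivation:
d1 = (ln(S/K) + (r - q + 0.5*sigma^2) * T) / (sigma * sqrt(T)) = -0.97365660
d2 = d1 - sigma * sqrt(T) = -1.08365660
exp(-rT) = 0.95504196; exp(-qT) = 1.00000000
C = S_0 * exp(-qT) * N(d1) - K * exp(-rT) * N(d2)
N(d1) = 0.16511354; N(d2) = 0.13925854
C = 97.4400 * 1.00000000 * 0.16511354 - 114.2500 * 0.95504196 * 0.13925854 = 0.8937


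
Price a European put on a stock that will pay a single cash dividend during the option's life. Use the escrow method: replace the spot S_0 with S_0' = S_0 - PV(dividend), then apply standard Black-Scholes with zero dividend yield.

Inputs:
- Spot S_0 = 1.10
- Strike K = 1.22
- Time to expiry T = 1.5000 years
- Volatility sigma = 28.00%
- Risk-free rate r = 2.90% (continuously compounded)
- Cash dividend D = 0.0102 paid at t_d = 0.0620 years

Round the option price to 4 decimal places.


Answer: Price = 0.1959

Derivation:
PV(D) = D * exp(-r * t_d) = 0.0102 * 0.99820362 = 0.01018168
S_0' = S_0 - PV(D) = 1.1000 - 0.01018168 = 1.08981832
d1 = (ln(S_0'/K) + (r + sigma^2/2)*T) / (sigma*sqrt(T)) = -0.03073483
d2 = d1 - sigma*sqrt(T) = -0.37366340
exp(-rT) = 0.95743255
N(-d1) = 0.51225949; N(-d2) = 0.64567262
P = K * exp(-rT) * N(-d2) - S_0' * N(-d1) = 1.2200 * 0.95743255 * 0.64567262 - 1.08981832 * 0.51225949 = 0.1959


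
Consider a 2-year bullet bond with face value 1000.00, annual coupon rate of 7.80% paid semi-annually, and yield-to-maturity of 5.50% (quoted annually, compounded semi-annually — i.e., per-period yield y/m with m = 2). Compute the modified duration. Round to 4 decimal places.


Answer: Modified duration = 1.8421

Derivation:
Coupon per period c = face * coupon_rate / m = 39.000000
Periods per year m = 2; per-period yield y/m = 0.027500
Number of cashflows N = 4
Cashflows (t years, CF_t, discount factor 1/(1+y/m)^(m*t), PV):
  t = 0.5000: CF_t = 39.000000, DF = 0.973236, PV = 37.956204
  t = 1.0000: CF_t = 39.000000, DF = 0.947188, PV = 36.940345
  t = 1.5000: CF_t = 39.000000, DF = 0.921838, PV = 35.951674
  t = 2.0000: CF_t = 1039.000000, DF = 0.897166, PV = 932.155197
Price P = sum_t PV_t = 1043.003420
First compute Macaulay numerator sum_t t * PV_t:
  t * PV_t at t = 0.5000: 18.978102
  t * PV_t at t = 1.0000: 36.940345
  t * PV_t at t = 1.5000: 53.927511
  t * PV_t at t = 2.0000: 1864.310395
Macaulay duration D = 1974.156353 / 1043.003420 = 1.892761
Modified duration = D / (1 + y/m) = 1.892761 / (1 + 0.027500) = 1.842103


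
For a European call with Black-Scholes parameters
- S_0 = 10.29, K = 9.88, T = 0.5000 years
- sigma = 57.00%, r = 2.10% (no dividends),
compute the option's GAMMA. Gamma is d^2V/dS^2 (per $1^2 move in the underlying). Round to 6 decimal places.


d1 = 0.3284573970; d2 = -0.0745934682
phi(d1) = 0.3779925986; exp(-qT) = 1.0000000000; exp(-rT) = 0.9895549326
Gamma = exp(-qT) * phi(d1) / (S * sigma * sqrt(T)) = 1.0000000000 * 0.3779925986 / (10.2900 * 0.5700 * 0.7071067812) = 0.091140

Answer: Gamma = 0.091140


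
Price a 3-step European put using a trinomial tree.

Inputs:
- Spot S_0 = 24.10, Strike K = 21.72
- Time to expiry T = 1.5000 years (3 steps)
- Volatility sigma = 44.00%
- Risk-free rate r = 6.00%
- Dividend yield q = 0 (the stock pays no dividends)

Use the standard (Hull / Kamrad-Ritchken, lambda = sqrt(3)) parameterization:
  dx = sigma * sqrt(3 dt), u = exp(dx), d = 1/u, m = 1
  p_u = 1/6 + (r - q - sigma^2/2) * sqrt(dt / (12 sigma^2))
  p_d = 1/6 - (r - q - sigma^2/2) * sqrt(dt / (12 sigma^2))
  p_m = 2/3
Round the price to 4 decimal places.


dt = T/N = 0.500000; dx = sigma*sqrt(3*dt) = 0.538888
u = exp(dx) = 1.714099; d = 1/u = 0.583397
p_u = 0.149594, p_m = 0.666667, p_d = 0.183739
Discount per step: exp(-r*dt) = 0.970446
Stock lattice S(k, j) with j the centered position index:
  k=0: S(0,+0) = 24.1000
  k=1: S(1,-1) = 14.0599; S(1,+0) = 24.1000; S(1,+1) = 41.3098
  k=2: S(2,-2) = 8.2025; S(2,-1) = 14.0599; S(2,+0) = 24.1000; S(2,+1) = 41.3098; S(2,+2) = 70.8091
  k=3: S(3,-3) = 4.7853; S(3,-2) = 8.2025; S(3,-1) = 14.0599; S(3,+0) = 24.1000; S(3,+1) = 41.3098; S(3,+2) = 70.8091; S(3,+3) = 121.3738
Terminal payoffs V(N, j) = max(K - S_T, 0):
  V(3,-3) = 16.934701; V(3,-2) = 13.517522; V(3,-1) = 7.660138; V(3,+0) = 0.000000; V(3,+1) = 0.000000; V(3,+2) = 0.000000; V(3,+3) = 0.000000
Backward induction: V(k, j) = exp(-r*dt) * [p_u * V(k+1, j+1) + p_m * V(k+1, j) + p_d * V(k+1, j-1)]
  V(2,-2) = exp(-r*dt) * [p_u*7.660138 + p_m*13.517522 + p_d*16.934701] = 12.876995
  V(2,-1) = exp(-r*dt) * [p_u*0.000000 + p_m*7.660138 + p_d*13.517522] = 7.366121
  V(2,+0) = exp(-r*dt) * [p_u*0.000000 + p_m*0.000000 + p_d*7.660138] = 1.365868
  V(2,+1) = exp(-r*dt) * [p_u*0.000000 + p_m*0.000000 + p_d*0.000000] = 0.000000
  V(2,+2) = exp(-r*dt) * [p_u*0.000000 + p_m*0.000000 + p_d*0.000000] = 0.000000
  V(1,-1) = exp(-r*dt) * [p_u*1.365868 + p_m*7.366121 + p_d*12.876995] = 7.259979
  V(1,+0) = exp(-r*dt) * [p_u*0.000000 + p_m*1.365868 + p_d*7.366121] = 2.197110
  V(1,+1) = exp(-r*dt) * [p_u*0.000000 + p_m*0.000000 + p_d*1.365868] = 0.243546
  V(0,+0) = exp(-r*dt) * [p_u*0.243546 + p_m*2.197110 + p_d*7.259979] = 2.751323

Answer: Price = V(0,0) = 2.7513
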